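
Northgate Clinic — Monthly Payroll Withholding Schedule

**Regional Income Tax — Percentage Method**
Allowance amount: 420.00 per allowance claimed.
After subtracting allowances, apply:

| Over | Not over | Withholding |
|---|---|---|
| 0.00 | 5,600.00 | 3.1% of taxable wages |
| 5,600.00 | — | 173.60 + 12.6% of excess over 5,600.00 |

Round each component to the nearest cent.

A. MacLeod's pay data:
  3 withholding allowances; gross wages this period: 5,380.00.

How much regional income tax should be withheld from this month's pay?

Regional Income Tax: taxable = 5,380.00 − 3×420.00 = 4,120.00
  3.1% × 4,120.00 = 127.72

127.72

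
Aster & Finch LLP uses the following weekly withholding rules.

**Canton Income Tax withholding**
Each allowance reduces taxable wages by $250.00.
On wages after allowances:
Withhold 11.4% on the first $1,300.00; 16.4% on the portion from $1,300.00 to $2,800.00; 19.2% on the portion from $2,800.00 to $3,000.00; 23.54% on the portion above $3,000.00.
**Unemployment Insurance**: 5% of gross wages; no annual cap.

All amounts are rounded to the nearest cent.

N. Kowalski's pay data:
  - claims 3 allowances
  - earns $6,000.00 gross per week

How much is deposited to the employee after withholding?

Canton Income Tax: taxable = $6,000.00 − 3×$250.00 = $5,250.00
  $432.60 + 23.54% × ($5,250.00 − $3,000.00) = $432.60 + 23.54% × $2,250.00 = $962.25
Unemployment Insurance: 5% × $6,000.00 = $300.00
Total withheld: $962.25 + $300.00 = $1,262.25
Net pay: $6,000.00 − $1,262.25 = $4,737.75

$4,737.75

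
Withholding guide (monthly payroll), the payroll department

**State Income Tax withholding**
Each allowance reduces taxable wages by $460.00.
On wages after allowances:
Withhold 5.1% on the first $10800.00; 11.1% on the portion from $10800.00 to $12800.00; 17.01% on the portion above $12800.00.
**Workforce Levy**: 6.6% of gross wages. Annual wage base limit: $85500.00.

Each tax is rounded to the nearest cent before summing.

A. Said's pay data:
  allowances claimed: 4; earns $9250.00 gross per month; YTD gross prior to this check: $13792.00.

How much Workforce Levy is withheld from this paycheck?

$610.50

Workforce Levy: 6.6% × $9250.00 = $610.50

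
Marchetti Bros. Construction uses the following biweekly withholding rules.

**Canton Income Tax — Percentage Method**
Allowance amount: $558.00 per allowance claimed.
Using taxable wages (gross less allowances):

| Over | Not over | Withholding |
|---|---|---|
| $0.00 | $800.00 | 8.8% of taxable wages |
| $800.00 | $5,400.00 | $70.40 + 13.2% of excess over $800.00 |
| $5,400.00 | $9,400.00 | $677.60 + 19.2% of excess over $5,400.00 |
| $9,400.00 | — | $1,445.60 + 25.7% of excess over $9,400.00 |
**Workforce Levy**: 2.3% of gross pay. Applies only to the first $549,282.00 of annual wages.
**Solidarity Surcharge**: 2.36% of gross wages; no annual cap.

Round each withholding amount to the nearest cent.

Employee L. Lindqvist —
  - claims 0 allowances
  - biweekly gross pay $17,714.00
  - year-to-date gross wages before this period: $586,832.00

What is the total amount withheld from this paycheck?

Canton Income Tax: taxable = $17,714.00
  $1,445.60 + 25.7% × ($17,714.00 − $9,400.00) = $1,445.60 + 25.7% × $8,314.00 = $3,582.30
Workforce Levy: YTD $586,832.00 ≥ cap $549,282.00 → $0.00
Solidarity Surcharge: 2.36% × $17,714.00 = $418.05
Total: $3,582.30 + $0.00 + $418.05 = $4,000.35

$4,000.35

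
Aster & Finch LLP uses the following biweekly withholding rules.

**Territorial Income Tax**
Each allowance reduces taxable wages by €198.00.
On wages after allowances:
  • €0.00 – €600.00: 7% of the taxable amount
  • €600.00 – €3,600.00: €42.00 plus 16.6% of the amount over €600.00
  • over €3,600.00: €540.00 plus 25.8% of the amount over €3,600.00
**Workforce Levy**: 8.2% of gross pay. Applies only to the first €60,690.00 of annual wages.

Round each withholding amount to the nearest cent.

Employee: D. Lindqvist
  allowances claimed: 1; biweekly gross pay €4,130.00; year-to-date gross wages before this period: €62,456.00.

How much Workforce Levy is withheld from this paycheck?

€0.00

Workforce Levy: YTD €62,456.00 ≥ cap €60,690.00 → €0.00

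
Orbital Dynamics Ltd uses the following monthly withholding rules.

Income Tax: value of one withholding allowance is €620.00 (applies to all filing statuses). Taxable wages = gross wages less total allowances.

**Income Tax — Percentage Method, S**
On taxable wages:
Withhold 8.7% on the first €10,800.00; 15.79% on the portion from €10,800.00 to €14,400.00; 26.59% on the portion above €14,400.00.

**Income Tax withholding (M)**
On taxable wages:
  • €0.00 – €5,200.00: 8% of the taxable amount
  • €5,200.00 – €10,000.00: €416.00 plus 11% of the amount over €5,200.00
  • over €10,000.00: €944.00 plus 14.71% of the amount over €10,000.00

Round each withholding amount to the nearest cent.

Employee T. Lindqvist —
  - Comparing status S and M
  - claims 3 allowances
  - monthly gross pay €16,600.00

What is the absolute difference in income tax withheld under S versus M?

€42.80

Income Tax (S): taxable = €16,600.00 − 3×€620.00 = €14,740.00
  €1,508.04 + 26.59% × (€14,740.00 − €14,400.00) = €1,508.04 + 26.59% × €340.00 = €1,598.45
Income Tax (M): taxable = €16,600.00 − 3×€620.00 = €14,740.00
  €944.00 + 14.71% × (€14,740.00 − €10,000.00) = €944.00 + 14.71% × €4,740.00 = €1,641.25
Difference: |€1,598.45 − €1,641.25| = €42.80 (higher under M)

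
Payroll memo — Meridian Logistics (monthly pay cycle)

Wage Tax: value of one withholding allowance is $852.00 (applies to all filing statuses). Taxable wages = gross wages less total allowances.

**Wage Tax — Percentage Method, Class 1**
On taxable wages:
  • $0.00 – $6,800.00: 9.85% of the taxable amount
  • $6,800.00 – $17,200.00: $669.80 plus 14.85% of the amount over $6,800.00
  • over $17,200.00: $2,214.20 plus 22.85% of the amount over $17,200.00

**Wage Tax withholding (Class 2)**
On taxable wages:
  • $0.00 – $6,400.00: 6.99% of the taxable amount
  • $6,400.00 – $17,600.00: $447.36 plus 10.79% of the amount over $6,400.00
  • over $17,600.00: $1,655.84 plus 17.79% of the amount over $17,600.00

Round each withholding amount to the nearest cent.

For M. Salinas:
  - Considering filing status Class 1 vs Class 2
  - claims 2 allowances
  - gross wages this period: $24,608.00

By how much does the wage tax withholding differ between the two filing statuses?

Wage Tax (Class 1): taxable = $24,608.00 − 2×$852.00 = $22,904.00
  $2,214.20 + 22.85% × ($22,904.00 − $17,200.00) = $2,214.20 + 22.85% × $5,704.00 = $3,517.56
Wage Tax (Class 2): taxable = $24,608.00 − 2×$852.00 = $22,904.00
  $1,655.84 + 17.79% × ($22,904.00 − $17,600.00) = $1,655.84 + 17.79% × $5,304.00 = $2,599.42
Difference: |$3,517.56 − $2,599.42| = $918.14 (higher under Class 1)

$918.14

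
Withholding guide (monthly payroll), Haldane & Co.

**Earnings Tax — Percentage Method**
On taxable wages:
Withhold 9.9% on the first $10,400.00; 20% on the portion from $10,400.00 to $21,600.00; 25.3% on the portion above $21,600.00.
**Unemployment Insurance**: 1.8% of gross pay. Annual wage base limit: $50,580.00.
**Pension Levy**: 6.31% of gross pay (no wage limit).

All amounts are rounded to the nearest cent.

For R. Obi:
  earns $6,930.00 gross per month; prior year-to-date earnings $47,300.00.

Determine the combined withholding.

$1,182.39

Earnings Tax: taxable = $6,930.00
  9.9% × $6,930.00 = $686.07
Unemployment Insurance: cap $50,580.00 − YTD $47,300.00 = $3,280.00 subject; 1.8% × $3,280.00 = $59.04
Pension Levy: 6.31% × $6,930.00 = $437.28
Total: $686.07 + $59.04 + $437.28 = $1,182.39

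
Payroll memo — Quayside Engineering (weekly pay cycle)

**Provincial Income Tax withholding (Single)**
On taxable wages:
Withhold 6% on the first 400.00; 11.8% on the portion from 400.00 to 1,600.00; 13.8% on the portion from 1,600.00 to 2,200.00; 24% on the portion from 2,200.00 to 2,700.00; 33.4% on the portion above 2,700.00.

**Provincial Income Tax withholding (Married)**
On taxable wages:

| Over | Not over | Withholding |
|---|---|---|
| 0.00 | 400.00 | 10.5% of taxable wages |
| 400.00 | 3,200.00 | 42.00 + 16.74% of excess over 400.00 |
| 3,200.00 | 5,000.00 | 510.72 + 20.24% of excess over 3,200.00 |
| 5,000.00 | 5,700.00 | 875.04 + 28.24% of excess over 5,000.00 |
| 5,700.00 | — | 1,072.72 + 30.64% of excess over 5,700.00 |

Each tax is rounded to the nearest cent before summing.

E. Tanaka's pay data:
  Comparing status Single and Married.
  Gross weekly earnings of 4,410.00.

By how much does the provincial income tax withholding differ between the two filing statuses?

183.92

Provincial Income Tax (Single): taxable = 4,410.00
  368.40 + 33.4% × (4,410.00 − 2,700.00) = 368.40 + 33.4% × 1,710.00 = 939.54
Provincial Income Tax (Married): taxable = 4,410.00
  510.72 + 20.24% × (4,410.00 − 3,200.00) = 510.72 + 20.24% × 1,210.00 = 755.62
Difference: |939.54 − 755.62| = 183.92 (higher under Single)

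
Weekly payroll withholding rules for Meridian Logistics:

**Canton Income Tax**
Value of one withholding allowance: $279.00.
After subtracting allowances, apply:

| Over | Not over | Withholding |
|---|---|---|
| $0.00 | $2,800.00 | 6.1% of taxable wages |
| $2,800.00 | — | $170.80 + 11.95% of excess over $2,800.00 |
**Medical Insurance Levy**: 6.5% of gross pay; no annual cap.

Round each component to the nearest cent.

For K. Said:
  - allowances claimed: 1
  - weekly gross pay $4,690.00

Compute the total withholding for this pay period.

Canton Income Tax: taxable = $4,690.00 − 1×$279.00 = $4,411.00
  $170.80 + 11.95% × ($4,411.00 − $2,800.00) = $170.80 + 11.95% × $1,611.00 = $363.31
Medical Insurance Levy: 6.5% × $4,690.00 = $304.85
Total: $363.31 + $304.85 = $668.16

$668.16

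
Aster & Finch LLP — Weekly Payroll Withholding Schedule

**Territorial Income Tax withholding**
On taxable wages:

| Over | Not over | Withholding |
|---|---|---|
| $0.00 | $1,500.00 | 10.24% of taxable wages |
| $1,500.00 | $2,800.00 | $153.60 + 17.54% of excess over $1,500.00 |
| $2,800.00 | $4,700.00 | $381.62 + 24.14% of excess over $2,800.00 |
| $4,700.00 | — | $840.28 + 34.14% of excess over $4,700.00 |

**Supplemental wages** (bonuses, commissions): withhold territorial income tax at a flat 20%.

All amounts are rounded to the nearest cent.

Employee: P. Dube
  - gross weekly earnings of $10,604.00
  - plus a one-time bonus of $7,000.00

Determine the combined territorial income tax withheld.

Territorial Income Tax: taxable = $10,604.00
  $840.28 + 34.14% × ($10,604.00 − $4,700.00) = $840.28 + 34.14% × $5,904.00 = $2,855.91
Supplemental (20% flat on bonus): 20% × $7,000.00 = $1,400.00
Total territorial income tax: $2,855.91 + $1,400.00 = $4,255.91

$4,255.91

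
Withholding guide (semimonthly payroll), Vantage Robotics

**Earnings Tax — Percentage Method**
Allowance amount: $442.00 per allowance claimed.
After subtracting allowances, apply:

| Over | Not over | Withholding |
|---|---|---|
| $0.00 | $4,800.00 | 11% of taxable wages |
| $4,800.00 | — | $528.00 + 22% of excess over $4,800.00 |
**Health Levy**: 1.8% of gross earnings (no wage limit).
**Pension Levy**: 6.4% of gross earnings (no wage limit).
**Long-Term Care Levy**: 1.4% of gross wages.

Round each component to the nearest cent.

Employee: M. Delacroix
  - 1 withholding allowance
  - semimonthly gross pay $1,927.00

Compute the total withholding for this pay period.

Earnings Tax: taxable = $1,927.00 − 1×$442.00 = $1,485.00
  11% × $1,485.00 = $163.35
Health Levy: 1.8% × $1,927.00 = $34.69
Pension Levy: 6.4% × $1,927.00 = $123.33
Long-Term Care Levy: 1.4% × $1,927.00 = $26.98
Total: $163.35 + $34.69 + $123.33 + $26.98 = $348.35

$348.35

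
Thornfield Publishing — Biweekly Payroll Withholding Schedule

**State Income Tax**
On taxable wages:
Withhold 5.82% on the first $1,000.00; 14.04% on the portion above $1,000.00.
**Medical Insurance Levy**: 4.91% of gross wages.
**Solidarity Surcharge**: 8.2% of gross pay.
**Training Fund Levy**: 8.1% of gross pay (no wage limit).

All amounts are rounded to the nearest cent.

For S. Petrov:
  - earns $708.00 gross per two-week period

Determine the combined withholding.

State Income Tax: taxable = $708.00
  5.82% × $708.00 = $41.21
Medical Insurance Levy: 4.91% × $708.00 = $34.76
Solidarity Surcharge: 8.2% × $708.00 = $58.06
Training Fund Levy: 8.1% × $708.00 = $57.35
Total: $41.21 + $34.76 + $58.06 + $57.35 = $191.38

$191.38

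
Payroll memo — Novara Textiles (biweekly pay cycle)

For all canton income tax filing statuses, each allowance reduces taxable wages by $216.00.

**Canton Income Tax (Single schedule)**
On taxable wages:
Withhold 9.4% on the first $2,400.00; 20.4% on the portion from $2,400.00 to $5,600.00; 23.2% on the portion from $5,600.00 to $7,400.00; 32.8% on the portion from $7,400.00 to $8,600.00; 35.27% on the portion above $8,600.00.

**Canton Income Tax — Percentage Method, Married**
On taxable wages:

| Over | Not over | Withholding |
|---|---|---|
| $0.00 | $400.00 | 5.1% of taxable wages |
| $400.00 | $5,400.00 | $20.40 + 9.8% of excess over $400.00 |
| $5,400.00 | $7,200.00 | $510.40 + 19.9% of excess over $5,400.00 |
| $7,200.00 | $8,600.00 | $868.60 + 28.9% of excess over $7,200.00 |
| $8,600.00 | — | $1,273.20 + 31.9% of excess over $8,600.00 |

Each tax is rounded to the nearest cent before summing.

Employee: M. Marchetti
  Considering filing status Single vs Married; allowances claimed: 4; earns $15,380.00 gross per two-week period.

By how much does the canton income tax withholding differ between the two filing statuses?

$615.77

Canton Income Tax (Single): taxable = $15,380.00 − 4×$216.00 = $14,516.00
  $1,689.60 + 35.27% × ($14,516.00 − $8,600.00) = $1,689.60 + 35.27% × $5,916.00 = $3,776.17
Canton Income Tax (Married): taxable = $15,380.00 − 4×$216.00 = $14,516.00
  $1,273.20 + 31.9% × ($14,516.00 − $8,600.00) = $1,273.20 + 31.9% × $5,916.00 = $3,160.40
Difference: |$3,776.17 − $3,160.40| = $615.77 (higher under Single)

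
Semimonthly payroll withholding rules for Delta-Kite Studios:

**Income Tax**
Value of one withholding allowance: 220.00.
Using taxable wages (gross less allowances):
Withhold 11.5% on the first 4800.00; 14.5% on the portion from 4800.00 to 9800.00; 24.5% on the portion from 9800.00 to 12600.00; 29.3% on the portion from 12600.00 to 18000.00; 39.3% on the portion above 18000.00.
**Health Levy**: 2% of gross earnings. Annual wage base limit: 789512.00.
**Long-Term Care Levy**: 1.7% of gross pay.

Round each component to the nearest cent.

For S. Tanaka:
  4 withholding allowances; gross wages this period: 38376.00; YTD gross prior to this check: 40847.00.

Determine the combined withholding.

12627.04

Income Tax: taxable = 38376.00 − 4×220.00 = 37496.00
  3545.20 + 39.3% × (37496.00 − 18000.00) = 3545.20 + 39.3% × 19496.00 = 11207.13
Health Levy: 2% × 38376.00 = 767.52
Long-Term Care Levy: 1.7% × 38376.00 = 652.39
Total: 11207.13 + 767.52 + 652.39 = 12627.04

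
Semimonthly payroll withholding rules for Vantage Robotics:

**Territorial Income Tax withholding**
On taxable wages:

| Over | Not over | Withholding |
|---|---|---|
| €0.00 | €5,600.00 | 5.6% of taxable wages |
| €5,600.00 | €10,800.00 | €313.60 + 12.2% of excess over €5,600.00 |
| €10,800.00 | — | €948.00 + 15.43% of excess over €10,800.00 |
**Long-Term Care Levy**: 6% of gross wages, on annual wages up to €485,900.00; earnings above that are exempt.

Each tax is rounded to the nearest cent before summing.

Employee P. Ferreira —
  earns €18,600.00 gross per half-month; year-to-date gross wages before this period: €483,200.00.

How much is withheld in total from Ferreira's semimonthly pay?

Territorial Income Tax: taxable = €18,600.00
  €948.00 + 15.43% × (€18,600.00 − €10,800.00) = €948.00 + 15.43% × €7,800.00 = €2,151.54
Long-Term Care Levy: cap €485,900.00 − YTD €483,200.00 = €2,700.00 subject; 6% × €2,700.00 = €162.00
Total: €2,151.54 + €162.00 = €2,313.54

€2,313.54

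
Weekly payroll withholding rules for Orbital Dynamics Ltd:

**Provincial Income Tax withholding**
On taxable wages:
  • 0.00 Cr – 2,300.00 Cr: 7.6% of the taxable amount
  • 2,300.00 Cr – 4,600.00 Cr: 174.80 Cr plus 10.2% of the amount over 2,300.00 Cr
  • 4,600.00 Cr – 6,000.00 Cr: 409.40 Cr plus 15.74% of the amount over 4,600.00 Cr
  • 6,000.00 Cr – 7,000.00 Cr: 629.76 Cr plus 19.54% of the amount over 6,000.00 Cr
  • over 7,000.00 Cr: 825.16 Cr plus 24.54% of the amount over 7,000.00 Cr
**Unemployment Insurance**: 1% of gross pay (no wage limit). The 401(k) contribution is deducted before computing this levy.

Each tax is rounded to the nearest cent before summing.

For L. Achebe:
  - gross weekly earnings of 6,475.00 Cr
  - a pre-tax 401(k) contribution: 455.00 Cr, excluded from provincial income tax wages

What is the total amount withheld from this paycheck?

693.87 Cr

Provincial Income Tax: taxable = 6,475.00 Cr − 455.00 Cr = 6,020.00 Cr
  629.76 Cr + 19.54% × (6,020.00 Cr − 6,000.00 Cr) = 629.76 Cr + 19.54% × 20.00 Cr = 633.67 Cr
Unemployment Insurance: 1% × 6,020.00 Cr = 60.20 Cr
Total: 633.67 Cr + 60.20 Cr = 693.87 Cr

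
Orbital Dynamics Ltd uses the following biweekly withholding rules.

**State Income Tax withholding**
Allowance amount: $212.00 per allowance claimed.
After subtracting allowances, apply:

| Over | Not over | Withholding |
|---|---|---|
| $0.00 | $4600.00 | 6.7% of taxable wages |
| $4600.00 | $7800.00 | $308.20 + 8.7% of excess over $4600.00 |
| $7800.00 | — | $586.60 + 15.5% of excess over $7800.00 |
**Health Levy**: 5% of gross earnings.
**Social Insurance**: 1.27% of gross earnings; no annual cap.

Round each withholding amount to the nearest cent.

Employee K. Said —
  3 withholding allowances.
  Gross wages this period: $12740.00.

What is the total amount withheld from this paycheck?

State Income Tax: taxable = $12740.00 − 3×$212.00 = $12104.00
  $586.60 + 15.5% × ($12104.00 − $7800.00) = $586.60 + 15.5% × $4304.00 = $1253.72
Health Levy: 5% × $12740.00 = $637.00
Social Insurance: 1.27% × $12740.00 = $161.80
Total: $1253.72 + $637.00 + $161.80 = $2052.52

$2052.52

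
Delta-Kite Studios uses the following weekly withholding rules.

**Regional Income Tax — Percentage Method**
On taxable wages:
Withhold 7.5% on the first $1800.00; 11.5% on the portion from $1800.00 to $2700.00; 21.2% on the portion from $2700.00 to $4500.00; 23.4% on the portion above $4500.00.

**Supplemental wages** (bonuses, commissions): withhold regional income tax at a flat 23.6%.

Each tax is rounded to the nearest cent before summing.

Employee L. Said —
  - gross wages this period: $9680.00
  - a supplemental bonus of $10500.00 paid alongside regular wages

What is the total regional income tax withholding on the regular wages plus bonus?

$4310.22

Regional Income Tax: taxable = $9680.00
  $620.10 + 23.4% × ($9680.00 − $4500.00) = $620.10 + 23.4% × $5180.00 = $1832.22
Supplemental (23.6% flat on bonus): 23.6% × $10500.00 = $2478.00
Total regional income tax: $1832.22 + $2478.00 = $4310.22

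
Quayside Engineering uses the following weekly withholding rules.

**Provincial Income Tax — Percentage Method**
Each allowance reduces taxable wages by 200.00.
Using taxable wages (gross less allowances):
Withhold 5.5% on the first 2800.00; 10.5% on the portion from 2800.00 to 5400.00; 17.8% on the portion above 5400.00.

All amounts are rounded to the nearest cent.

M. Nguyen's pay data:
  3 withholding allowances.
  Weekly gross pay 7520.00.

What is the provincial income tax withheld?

Provincial Income Tax: taxable = 7520.00 − 3×200.00 = 6920.00
  427.00 + 17.8% × (6920.00 − 5400.00) = 427.00 + 17.8% × 1520.00 = 697.56

697.56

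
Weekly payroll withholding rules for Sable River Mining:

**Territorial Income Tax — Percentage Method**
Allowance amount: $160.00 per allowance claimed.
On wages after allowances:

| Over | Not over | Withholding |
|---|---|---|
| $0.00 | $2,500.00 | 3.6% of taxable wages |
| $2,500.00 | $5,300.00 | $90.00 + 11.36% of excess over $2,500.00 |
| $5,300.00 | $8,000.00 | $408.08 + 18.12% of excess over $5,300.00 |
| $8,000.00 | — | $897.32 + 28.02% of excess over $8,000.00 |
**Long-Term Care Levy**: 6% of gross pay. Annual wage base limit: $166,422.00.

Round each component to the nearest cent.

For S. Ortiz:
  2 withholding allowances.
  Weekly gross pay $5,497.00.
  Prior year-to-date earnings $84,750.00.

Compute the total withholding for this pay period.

$723.93

Territorial Income Tax: taxable = $5,497.00 − 2×$160.00 = $5,177.00
  $90.00 + 11.36% × ($5,177.00 − $2,500.00) = $90.00 + 11.36% × $2,677.00 = $394.11
Long-Term Care Levy: 6% × $5,497.00 = $329.82
Total: $394.11 + $329.82 = $723.93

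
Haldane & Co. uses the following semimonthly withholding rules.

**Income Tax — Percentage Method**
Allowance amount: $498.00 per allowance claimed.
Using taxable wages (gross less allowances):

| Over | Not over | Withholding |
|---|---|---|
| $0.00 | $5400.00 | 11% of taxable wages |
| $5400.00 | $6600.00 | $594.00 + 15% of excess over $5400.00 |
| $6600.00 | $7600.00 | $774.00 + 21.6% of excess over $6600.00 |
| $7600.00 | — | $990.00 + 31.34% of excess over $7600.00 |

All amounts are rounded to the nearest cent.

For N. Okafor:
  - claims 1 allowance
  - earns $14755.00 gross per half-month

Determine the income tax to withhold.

$3076.30

Income Tax: taxable = $14755.00 − 1×$498.00 = $14257.00
  $990.00 + 31.34% × ($14257.00 − $7600.00) = $990.00 + 31.34% × $6657.00 = $3076.30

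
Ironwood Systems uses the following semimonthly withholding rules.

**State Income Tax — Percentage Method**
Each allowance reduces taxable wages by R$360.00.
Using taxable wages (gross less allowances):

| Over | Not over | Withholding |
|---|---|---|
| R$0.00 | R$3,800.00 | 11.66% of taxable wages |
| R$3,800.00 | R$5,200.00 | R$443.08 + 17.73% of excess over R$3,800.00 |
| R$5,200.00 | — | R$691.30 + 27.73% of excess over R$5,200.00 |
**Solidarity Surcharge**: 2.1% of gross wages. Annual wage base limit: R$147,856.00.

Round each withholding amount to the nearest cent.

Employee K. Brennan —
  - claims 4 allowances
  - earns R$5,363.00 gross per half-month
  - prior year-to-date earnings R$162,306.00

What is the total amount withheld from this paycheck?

State Income Tax: taxable = R$5,363.00 − 4×R$360.00 = R$3,923.00
  R$443.08 + 17.73% × (R$3,923.00 − R$3,800.00) = R$443.08 + 17.73% × R$123.00 = R$464.89
Solidarity Surcharge: YTD R$162,306.00 ≥ cap R$147,856.00 → R$0.00
Total: R$464.89 + R$0.00 = R$464.89

R$464.89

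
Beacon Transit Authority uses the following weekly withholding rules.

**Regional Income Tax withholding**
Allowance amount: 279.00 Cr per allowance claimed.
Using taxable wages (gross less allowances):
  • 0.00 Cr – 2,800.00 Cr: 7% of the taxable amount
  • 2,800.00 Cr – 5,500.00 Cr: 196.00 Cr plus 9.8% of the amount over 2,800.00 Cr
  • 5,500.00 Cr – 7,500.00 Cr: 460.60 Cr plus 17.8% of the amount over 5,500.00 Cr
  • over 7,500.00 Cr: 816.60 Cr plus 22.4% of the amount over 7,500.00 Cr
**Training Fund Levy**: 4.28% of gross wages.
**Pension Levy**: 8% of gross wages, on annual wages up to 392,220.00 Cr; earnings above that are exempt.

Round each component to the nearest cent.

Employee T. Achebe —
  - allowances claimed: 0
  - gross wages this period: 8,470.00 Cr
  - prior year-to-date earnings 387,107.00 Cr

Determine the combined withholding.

Regional Income Tax: taxable = 8,470.00 Cr
  816.60 Cr + 22.4% × (8,470.00 Cr − 7,500.00 Cr) = 816.60 Cr + 22.4% × 970.00 Cr = 1,033.88 Cr
Training Fund Levy: 4.28% × 8,470.00 Cr = 362.52 Cr
Pension Levy: cap 392,220.00 Cr − YTD 387,107.00 Cr = 5,113.00 Cr subject; 8% × 5,113.00 Cr = 409.04 Cr
Total: 1,033.88 Cr + 362.52 Cr + 409.04 Cr = 1,805.44 Cr

1,805.44 Cr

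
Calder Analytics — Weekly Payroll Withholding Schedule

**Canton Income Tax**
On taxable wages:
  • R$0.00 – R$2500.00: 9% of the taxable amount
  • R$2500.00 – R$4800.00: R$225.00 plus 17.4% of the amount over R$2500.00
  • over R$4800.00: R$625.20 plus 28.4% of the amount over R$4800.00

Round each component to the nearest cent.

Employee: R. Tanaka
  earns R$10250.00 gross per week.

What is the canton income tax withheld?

R$2173.00

Canton Income Tax: taxable = R$10250.00
  R$625.20 + 28.4% × (R$10250.00 − R$4800.00) = R$625.20 + 28.4% × R$5450.00 = R$2173.00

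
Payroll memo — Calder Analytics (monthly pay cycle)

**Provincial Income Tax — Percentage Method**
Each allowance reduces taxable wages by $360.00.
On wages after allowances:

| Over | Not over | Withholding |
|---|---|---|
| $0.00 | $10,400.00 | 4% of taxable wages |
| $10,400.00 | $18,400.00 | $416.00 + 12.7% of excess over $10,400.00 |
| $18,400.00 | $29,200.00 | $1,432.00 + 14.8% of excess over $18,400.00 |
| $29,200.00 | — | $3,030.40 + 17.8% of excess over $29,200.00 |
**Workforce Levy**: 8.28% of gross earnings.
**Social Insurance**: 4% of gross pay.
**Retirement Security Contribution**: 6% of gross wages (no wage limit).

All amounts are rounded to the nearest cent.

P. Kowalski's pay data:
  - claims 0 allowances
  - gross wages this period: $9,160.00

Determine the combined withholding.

Provincial Income Tax: taxable = $9,160.00
  4% × $9,160.00 = $366.40
Workforce Levy: 8.28% × $9,160.00 = $758.45
Social Insurance: 4% × $9,160.00 = $366.40
Retirement Security Contribution: 6% × $9,160.00 = $549.60
Total: $366.40 + $758.45 + $366.40 + $549.60 = $2,040.85

$2,040.85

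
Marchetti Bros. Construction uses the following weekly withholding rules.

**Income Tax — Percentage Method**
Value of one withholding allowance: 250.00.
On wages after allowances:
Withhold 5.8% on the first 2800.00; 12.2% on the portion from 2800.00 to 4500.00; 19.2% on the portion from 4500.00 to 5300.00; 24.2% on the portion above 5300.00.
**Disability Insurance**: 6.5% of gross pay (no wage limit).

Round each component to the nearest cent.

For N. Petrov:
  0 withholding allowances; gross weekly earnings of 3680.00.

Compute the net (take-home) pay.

3171.04

Income Tax: taxable = 3680.00
  162.40 + 12.2% × (3680.00 − 2800.00) = 162.40 + 12.2% × 880.00 = 269.76
Disability Insurance: 6.5% × 3680.00 = 239.20
Total withheld: 269.76 + 239.20 = 508.96
Net pay: 3680.00 − 508.96 = 3171.04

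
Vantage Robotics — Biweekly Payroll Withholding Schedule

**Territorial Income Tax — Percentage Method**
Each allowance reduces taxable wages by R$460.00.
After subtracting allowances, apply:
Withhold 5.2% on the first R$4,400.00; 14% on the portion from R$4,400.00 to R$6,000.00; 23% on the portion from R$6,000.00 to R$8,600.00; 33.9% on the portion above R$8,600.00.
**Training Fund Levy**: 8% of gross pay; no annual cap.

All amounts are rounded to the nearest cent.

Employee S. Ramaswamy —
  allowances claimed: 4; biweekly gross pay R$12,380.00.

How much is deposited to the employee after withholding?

Territorial Income Tax: taxable = R$12,380.00 − 4×R$460.00 = R$10,540.00
  R$1,050.80 + 33.9% × (R$10,540.00 − R$8,600.00) = R$1,050.80 + 33.9% × R$1,940.00 = R$1,708.46
Training Fund Levy: 8% × R$12,380.00 = R$990.40
Total withheld: R$1,708.46 + R$990.40 = R$2,698.86
Net pay: R$12,380.00 − R$2,698.86 = R$9,681.14

R$9,681.14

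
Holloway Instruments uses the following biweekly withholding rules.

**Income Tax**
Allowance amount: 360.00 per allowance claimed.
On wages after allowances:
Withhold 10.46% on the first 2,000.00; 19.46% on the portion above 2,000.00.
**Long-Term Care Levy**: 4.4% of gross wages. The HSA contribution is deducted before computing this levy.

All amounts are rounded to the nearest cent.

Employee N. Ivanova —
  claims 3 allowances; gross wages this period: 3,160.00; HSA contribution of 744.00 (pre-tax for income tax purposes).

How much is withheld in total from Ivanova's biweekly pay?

Income Tax: taxable = 3,160.00 − 744.00 − 3×360.00 = 1,336.00
  10.46% × 1,336.00 = 139.75
Long-Term Care Levy: 4.4% × 2,416.00 = 106.30
Total: 139.75 + 106.30 = 246.05

246.05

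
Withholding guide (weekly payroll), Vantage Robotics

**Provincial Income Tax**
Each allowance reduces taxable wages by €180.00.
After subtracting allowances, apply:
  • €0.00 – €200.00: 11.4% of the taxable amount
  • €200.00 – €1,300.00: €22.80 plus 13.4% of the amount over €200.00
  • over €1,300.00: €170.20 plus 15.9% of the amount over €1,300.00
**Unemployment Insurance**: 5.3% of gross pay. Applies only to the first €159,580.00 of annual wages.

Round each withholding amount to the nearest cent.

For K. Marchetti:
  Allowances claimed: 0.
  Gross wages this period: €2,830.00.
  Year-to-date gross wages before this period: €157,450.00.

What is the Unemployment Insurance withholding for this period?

€112.89

Unemployment Insurance: cap €159,580.00 − YTD €157,450.00 = €2,130.00 subject; 5.3% × €2,130.00 = €112.89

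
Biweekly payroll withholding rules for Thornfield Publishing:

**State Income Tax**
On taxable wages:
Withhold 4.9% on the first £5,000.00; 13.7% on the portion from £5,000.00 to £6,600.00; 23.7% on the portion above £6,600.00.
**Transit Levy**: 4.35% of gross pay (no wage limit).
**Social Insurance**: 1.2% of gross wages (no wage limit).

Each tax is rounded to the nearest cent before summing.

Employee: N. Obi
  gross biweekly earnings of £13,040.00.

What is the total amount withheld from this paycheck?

£2,714.20

State Income Tax: taxable = £13,040.00
  £464.20 + 23.7% × (£13,040.00 − £6,600.00) = £464.20 + 23.7% × £6,440.00 = £1,990.48
Transit Levy: 4.35% × £13,040.00 = £567.24
Social Insurance: 1.2% × £13,040.00 = £156.48
Total: £1,990.48 + £567.24 + £156.48 = £2,714.20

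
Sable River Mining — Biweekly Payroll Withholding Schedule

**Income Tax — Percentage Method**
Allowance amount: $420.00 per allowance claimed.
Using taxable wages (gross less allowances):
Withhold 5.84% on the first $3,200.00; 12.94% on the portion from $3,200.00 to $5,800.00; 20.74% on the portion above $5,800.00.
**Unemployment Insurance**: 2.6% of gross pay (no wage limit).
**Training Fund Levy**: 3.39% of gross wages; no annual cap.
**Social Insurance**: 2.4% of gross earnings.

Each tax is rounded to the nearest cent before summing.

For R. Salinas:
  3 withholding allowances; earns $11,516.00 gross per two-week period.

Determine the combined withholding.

Income Tax: taxable = $11,516.00 − 3×$420.00 = $10,256.00
  $523.32 + 20.74% × ($10,256.00 − $5,800.00) = $523.32 + 20.74% × $4,456.00 = $1,447.49
Unemployment Insurance: 2.6% × $11,516.00 = $299.42
Training Fund Levy: 3.39% × $11,516.00 = $390.39
Social Insurance: 2.4% × $11,516.00 = $276.38
Total: $1,447.49 + $299.42 + $390.39 + $276.38 = $2,413.68

$2,413.68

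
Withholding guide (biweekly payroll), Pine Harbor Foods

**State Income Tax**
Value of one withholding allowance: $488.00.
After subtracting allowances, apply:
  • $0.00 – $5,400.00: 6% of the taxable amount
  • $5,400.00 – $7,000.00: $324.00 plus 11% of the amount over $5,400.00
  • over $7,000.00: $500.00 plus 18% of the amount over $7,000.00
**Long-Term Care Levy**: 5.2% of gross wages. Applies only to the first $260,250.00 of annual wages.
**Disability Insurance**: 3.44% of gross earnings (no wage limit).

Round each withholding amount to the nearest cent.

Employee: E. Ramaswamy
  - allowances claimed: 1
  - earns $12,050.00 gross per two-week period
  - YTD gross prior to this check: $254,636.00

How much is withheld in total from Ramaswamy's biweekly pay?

State Income Tax: taxable = $12,050.00 − 1×$488.00 = $11,562.00
  $500.00 + 18% × ($11,562.00 − $7,000.00) = $500.00 + 18% × $4,562.00 = $1,321.16
Long-Term Care Levy: cap $260,250.00 − YTD $254,636.00 = $5,614.00 subject; 5.2% × $5,614.00 = $291.93
Disability Insurance: 3.44% × $12,050.00 = $414.52
Total: $1,321.16 + $291.93 + $414.52 = $2,027.61

$2,027.61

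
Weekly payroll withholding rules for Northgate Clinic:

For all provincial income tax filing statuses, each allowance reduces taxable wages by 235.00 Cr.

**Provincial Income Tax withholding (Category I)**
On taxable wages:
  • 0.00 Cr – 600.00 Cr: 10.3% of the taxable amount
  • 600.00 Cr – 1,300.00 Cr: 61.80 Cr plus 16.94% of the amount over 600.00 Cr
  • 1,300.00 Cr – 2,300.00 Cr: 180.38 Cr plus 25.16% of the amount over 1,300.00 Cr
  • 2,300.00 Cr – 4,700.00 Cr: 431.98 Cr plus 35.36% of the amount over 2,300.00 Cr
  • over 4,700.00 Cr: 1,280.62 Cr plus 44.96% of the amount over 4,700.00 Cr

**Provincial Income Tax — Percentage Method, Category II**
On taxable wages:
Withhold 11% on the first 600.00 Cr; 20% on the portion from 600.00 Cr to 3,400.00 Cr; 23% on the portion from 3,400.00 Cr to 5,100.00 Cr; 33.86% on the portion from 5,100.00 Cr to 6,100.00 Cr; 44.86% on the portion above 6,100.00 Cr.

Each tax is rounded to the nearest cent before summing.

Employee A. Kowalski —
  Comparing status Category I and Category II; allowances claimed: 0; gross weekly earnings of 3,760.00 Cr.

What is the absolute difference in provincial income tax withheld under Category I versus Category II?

Provincial Income Tax (Category I): taxable = 3,760.00 Cr
  431.98 Cr + 35.36% × (3,760.00 Cr − 2,300.00 Cr) = 431.98 Cr + 35.36% × 1,460.00 Cr = 948.24 Cr
Provincial Income Tax (Category II): taxable = 3,760.00 Cr
  626.00 Cr + 23% × (3,760.00 Cr − 3,400.00 Cr) = 626.00 Cr + 23% × 360.00 Cr = 708.80 Cr
Difference: |948.24 Cr − 708.80 Cr| = 239.44 Cr (higher under Category I)

239.44 Cr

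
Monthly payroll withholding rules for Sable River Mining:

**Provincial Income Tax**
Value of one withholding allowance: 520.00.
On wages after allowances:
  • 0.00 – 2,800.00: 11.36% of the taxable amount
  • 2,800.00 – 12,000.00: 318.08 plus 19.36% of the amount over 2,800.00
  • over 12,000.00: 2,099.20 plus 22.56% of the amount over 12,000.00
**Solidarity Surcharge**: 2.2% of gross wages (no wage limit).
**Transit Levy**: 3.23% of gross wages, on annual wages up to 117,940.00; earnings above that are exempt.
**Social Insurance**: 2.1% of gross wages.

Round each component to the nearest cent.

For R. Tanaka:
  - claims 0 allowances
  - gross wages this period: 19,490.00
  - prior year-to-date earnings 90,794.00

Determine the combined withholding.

Provincial Income Tax: taxable = 19,490.00
  2,099.20 + 22.56% × (19,490.00 − 12,000.00) = 2,099.20 + 22.56% × 7,490.00 = 3,788.94
Solidarity Surcharge: 2.2% × 19,490.00 = 428.78
Transit Levy: 3.23% × 19,490.00 = 629.53
Social Insurance: 2.1% × 19,490.00 = 409.29
Total: 3,788.94 + 428.78 + 629.53 + 409.29 = 5,256.54

5,256.54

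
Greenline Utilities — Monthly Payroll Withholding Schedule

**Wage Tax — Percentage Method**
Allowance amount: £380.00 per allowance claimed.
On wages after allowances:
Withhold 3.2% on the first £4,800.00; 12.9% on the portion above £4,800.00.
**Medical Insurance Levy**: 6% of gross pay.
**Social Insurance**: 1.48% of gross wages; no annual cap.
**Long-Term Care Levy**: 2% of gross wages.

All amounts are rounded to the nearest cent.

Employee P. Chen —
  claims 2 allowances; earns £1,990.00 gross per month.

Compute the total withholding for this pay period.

Wage Tax: taxable = £1,990.00 − 2×£380.00 = £1,230.00
  3.2% × £1,230.00 = £39.36
Medical Insurance Levy: 6% × £1,990.00 = £119.40
Social Insurance: 1.48% × £1,990.00 = £29.45
Long-Term Care Levy: 2% × £1,990.00 = £39.80
Total: £39.36 + £119.40 + £29.45 + £39.80 = £228.01

£228.01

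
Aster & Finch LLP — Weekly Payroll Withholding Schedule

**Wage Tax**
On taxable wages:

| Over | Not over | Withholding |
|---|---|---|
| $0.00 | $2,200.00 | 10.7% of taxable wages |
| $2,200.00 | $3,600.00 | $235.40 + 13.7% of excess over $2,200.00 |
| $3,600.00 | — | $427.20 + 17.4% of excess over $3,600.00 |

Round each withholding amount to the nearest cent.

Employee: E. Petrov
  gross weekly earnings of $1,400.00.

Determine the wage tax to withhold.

$149.80

Wage Tax: taxable = $1,400.00
  10.7% × $1,400.00 = $149.80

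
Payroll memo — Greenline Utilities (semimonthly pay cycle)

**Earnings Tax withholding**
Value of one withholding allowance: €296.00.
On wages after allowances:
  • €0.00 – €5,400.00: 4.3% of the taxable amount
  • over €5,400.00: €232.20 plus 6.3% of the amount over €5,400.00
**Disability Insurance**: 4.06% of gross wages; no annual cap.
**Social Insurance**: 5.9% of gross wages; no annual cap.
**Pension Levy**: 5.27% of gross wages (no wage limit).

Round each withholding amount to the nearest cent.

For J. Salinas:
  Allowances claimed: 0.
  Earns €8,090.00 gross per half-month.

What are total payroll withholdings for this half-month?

€1,633.77

Earnings Tax: taxable = €8,090.00
  €232.20 + 6.3% × (€8,090.00 − €5,400.00) = €232.20 + 6.3% × €2,690.00 = €401.67
Disability Insurance: 4.06% × €8,090.00 = €328.45
Social Insurance: 5.9% × €8,090.00 = €477.31
Pension Levy: 5.27% × €8,090.00 = €426.34
Total: €401.67 + €328.45 + €477.31 + €426.34 = €1,633.77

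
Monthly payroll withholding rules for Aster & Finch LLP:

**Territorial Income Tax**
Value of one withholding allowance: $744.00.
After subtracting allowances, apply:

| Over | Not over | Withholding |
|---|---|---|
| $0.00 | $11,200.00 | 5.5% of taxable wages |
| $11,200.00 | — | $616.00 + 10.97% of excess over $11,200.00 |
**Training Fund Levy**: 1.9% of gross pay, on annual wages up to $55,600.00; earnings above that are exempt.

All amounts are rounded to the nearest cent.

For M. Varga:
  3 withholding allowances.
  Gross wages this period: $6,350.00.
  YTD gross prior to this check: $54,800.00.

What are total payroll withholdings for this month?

$241.69

Territorial Income Tax: taxable = $6,350.00 − 3×$744.00 = $4,118.00
  5.5% × $4,118.00 = $226.49
Training Fund Levy: cap $55,600.00 − YTD $54,800.00 = $800.00 subject; 1.9% × $800.00 = $15.20
Total: $226.49 + $15.20 = $241.69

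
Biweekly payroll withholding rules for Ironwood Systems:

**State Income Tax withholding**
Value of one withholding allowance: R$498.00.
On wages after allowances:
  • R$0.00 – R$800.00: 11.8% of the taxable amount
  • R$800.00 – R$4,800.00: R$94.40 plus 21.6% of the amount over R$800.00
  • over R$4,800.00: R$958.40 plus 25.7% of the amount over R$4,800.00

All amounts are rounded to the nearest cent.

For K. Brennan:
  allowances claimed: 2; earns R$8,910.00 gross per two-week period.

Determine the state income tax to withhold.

R$1,758.70

State Income Tax: taxable = R$8,910.00 − 2×R$498.00 = R$7,914.00
  R$958.40 + 25.7% × (R$7,914.00 − R$4,800.00) = R$958.40 + 25.7% × R$3,114.00 = R$1,758.70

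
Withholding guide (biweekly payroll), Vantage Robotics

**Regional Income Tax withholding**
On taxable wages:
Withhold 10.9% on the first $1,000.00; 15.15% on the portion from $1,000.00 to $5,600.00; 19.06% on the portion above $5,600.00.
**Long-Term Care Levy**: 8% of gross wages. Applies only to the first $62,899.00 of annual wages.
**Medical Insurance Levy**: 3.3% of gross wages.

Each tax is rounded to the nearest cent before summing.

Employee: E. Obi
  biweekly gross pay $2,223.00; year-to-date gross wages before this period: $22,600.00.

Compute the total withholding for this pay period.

Regional Income Tax: taxable = $2,223.00
  $109.00 + 15.15% × ($2,223.00 − $1,000.00) = $109.00 + 15.15% × $1,223.00 = $294.28
Long-Term Care Levy: 8% × $2,223.00 = $177.84
Medical Insurance Levy: 3.3% × $2,223.00 = $73.36
Total: $294.28 + $177.84 + $73.36 = $545.48

$545.48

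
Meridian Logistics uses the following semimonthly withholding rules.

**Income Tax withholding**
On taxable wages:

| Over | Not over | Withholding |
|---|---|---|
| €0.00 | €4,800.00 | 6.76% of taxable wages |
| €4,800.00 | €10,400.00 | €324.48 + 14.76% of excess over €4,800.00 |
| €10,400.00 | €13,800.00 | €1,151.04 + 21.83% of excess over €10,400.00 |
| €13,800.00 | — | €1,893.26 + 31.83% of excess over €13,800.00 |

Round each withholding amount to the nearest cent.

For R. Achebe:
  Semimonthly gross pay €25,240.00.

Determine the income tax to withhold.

€5,534.61

Income Tax: taxable = €25,240.00
  €1,893.26 + 31.83% × (€25,240.00 − €13,800.00) = €1,893.26 + 31.83% × €11,440.00 = €5,534.61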